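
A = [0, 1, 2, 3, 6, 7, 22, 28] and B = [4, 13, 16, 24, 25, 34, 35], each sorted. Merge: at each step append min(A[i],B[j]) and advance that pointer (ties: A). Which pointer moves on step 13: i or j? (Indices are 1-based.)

i=1 j=1: A[i]=0<=B[j]=4 take 0, i++
i=2 j=1: A[i]=1<=B[j]=4 take 1, i++
i=3 j=1: A[i]=2<=B[j]=4 take 2, i++
i=4 j=1: A[i]=3<=B[j]=4 take 3, i++
i=5 j=1: A[i]=6>B[j]=4 take 4, j++
i=5 j=2: A[i]=6<=B[j]=13 take 6, i++
i=6 j=2: A[i]=7<=B[j]=13 take 7, i++
i=7 j=2: A[i]=22>B[j]=13 take 13, j++
i=7 j=3: A[i]=22>B[j]=16 take 16, j++
i=7 j=4: A[i]=22<=B[j]=24 take 22, i++
i=8 j=4: A[i]=28>B[j]=24 take 24, j++
i=8 j=5: A[i]=28>B[j]=25 take 25, j++
i=8 j=6: A[i]=28<=B[j]=34 take 28, i++

i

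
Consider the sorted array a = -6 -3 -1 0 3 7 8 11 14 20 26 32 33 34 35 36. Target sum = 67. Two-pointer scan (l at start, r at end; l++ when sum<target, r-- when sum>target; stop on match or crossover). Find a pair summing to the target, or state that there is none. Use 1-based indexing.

(32, 35)

l=1 r=16: -6+36=30 <67, l++
l=2 r=16: -3+36=33 <67, l++
l=3 r=16: -1+36=35 <67, l++
l=4 r=16: 0+36=36 <67, l++
l=5 r=16: 3+36=39 <67, l++
l=6 r=16: 7+36=43 <67, l++
l=7 r=16: 8+36=44 <67, l++
l=8 r=16: 11+36=47 <67, l++
l=9 r=16: 14+36=50 <67, l++
l=10 r=16: 20+36=56 <67, l++
l=11 r=16: 26+36=62 <67, l++
l=12 r=16: 32+36=68 >67, r--
l=12 r=15: 32+35=67, found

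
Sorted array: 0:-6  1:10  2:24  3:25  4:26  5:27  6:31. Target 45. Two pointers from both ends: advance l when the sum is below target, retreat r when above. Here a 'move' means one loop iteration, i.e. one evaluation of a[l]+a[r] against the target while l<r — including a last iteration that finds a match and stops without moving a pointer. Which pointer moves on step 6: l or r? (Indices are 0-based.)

r

l=0 r=6: -6+31=25 <45, l++
l=1 r=6: 10+31=41 <45, l++
l=2 r=6: 24+31=55 >45, r--
l=2 r=5: 24+27=51 >45, r--
l=2 r=4: 24+26=50 >45, r--
l=2 r=3: 24+25=49 >45, r--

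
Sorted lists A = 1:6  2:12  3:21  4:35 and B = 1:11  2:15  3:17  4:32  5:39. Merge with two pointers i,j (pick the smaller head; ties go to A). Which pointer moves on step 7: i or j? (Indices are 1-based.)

j

i=1 j=1: A[i]=6<=B[j]=11 take 6, i++
i=2 j=1: A[i]=12>B[j]=11 take 11, j++
i=2 j=2: A[i]=12<=B[j]=15 take 12, i++
i=3 j=2: A[i]=21>B[j]=15 take 15, j++
i=3 j=3: A[i]=21>B[j]=17 take 17, j++
i=3 j=4: A[i]=21<=B[j]=32 take 21, i++
i=4 j=4: A[i]=35>B[j]=32 take 32, j++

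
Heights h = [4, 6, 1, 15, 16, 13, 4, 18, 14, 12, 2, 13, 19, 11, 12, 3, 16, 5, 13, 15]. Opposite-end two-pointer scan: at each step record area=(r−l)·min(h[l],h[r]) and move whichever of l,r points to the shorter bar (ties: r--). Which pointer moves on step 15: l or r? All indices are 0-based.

[0,19] min(4,15)*19=76 best=76 * → l++
[1,19] min(6,15)*18=108 best=108 * → l++
[2,19] min(1,15)*17=17 best=108 → l++
[3,19] min(15,15)*16=240 best=240 * → r--
[3,18] min(15,13)*15=195 best=240 → r--
[3,17] min(15,5)*14=70 best=240 → r--
[3,16] min(15,16)*13=195 best=240 → l++
[4,16] min(16,16)*12=192 best=240 → r--
[4,15] min(16,3)*11=33 best=240 → r--
[4,14] min(16,12)*10=120 best=240 → r--
[4,13] min(16,11)*9=99 best=240 → r--
[4,12] min(16,19)*8=128 best=240 → l++
[5,12] min(13,19)*7=91 best=240 → l++
[6,12] min(4,19)*6=24 best=240 → l++
[7,12] min(18,19)*5=90 best=240 → l++

l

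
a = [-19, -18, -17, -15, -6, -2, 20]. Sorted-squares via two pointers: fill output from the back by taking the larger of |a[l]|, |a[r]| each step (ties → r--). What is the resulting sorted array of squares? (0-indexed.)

[4, 36, 225, 289, 324, 361, 400]

[0,6] |-19|<=|20| out[6]=400 → r--
[0,5] |-19|>|-2| out[5]=361 → l++
[1,5] |-18|>|-2| out[4]=324 → l++
[2,5] |-17|>|-2| out[3]=289 → l++
[3,5] |-15|>|-2| out[2]=225 → l++
[4,5] |-6|>|-2| out[1]=36 → l++
[5,5] |-2|<=|-2| out[0]=4 → r--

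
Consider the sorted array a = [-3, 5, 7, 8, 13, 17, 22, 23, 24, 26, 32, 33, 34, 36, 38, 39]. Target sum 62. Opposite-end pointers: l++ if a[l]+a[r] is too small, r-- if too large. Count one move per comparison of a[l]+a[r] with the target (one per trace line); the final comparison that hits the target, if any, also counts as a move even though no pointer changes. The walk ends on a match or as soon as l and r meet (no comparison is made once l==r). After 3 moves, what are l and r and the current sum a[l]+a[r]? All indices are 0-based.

[0,15] -3+39=36 <62 → l++
[1,15] 5+39=44 <62 → l++
[2,15] 7+39=46 <62 → l++

l=3, r=15, sum=47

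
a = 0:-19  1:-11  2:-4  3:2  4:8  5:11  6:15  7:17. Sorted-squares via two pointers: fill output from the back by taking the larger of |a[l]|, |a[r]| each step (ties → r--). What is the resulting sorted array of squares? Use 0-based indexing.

l=0 r=7: |-19|>|17| out[7]=361, l++
l=1 r=7: |-11|<=|17| out[6]=289, r--
l=1 r=6: |-11|<=|15| out[5]=225, r--
l=1 r=5: |-11|<=|11| out[4]=121, r--
l=1 r=4: |-11|>|8| out[3]=121, l++
l=2 r=4: |-4|<=|8| out[2]=64, r--
l=2 r=3: |-4|>|2| out[1]=16, l++
l=3 r=3: |2|<=|2| out[0]=4, r--

[4, 16, 64, 121, 121, 225, 289, 361]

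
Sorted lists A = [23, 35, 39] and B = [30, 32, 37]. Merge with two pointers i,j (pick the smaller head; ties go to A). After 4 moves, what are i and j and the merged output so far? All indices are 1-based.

i=3, j=3, merged so far=[23, 30, 32, 35]

[i=1,j=1] A[i]=23<=B[j]=30 take 23 → i++
[i=2,j=1] A[i]=35>B[j]=30 take 30 → j++
[i=2,j=2] A[i]=35>B[j]=32 take 32 → j++
[i=2,j=3] A[i]=35<=B[j]=37 take 35 → i++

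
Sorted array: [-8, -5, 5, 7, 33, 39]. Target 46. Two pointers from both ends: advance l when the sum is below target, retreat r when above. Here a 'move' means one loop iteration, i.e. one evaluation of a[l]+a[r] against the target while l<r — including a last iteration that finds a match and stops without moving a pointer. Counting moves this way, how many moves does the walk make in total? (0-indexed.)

4 moves

l=0 r=5: -8+39=31 <46, l++
l=1 r=5: -5+39=34 <46, l++
l=2 r=5: 5+39=44 <46, l++
l=3 r=5: 7+39=46, found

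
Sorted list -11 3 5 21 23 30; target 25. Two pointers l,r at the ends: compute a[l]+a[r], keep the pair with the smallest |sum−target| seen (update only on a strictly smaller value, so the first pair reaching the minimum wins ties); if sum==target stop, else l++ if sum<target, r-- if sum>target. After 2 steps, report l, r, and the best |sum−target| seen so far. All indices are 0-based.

l=0 r=5: -11+30=19 d=6 *, l++
l=1 r=5: 3+30=33 d=8, r--

l=1, r=4, best |Δ|=6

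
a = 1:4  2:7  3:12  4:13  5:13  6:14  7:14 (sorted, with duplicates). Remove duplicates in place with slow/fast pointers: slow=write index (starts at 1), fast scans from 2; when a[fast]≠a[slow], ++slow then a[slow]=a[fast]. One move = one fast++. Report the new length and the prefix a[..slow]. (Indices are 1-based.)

length 5; prefix = [4, 7, 12, 13, 14]

slow=1 fast=2: a[fast]=7≠a[slow]=4 write a[2]=7, slow++,fast++
slow=2 fast=3: a[fast]=12≠a[slow]=7 write a[3]=12, slow++,fast++
slow=3 fast=4: a[fast]=13≠a[slow]=12 write a[4]=13, slow++,fast++
slow=4 fast=5: a[fast]=13=a[slow] dup, fast++
slow=4 fast=6: a[fast]=14≠a[slow]=13 write a[5]=14, slow++,fast++
slow=5 fast=7: a[fast]=14=a[slow] dup, fast++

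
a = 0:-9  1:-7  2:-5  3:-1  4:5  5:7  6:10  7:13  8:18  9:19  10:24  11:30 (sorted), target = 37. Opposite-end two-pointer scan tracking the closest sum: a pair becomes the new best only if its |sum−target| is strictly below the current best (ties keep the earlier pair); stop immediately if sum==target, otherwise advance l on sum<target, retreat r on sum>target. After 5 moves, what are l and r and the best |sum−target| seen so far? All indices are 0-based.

l=5, r=11, best |Δ|=2

[0,11] -9+30=21 d=16 * → l++
[1,11] -7+30=23 d=14 * → l++
[2,11] -5+30=25 d=12 * → l++
[3,11] -1+30=29 d=8 * → l++
[4,11] 5+30=35 d=2 * → l++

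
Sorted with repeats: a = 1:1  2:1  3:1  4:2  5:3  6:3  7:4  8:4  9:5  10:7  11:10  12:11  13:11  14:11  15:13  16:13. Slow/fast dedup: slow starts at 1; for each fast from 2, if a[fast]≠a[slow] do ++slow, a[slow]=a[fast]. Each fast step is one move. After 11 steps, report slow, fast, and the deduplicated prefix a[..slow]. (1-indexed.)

(s=1,f=2) a[fast]=1=a[slow] dup → fast++
(s=1,f=3) a[fast]=1=a[slow] dup → fast++
(s=1,f=4) a[fast]=2≠a[slow]=1 write a[2]=2 → slow++,fast++
(s=2,f=5) a[fast]=3≠a[slow]=2 write a[3]=3 → slow++,fast++
(s=3,f=6) a[fast]=3=a[slow] dup → fast++
(s=3,f=7) a[fast]=4≠a[slow]=3 write a[4]=4 → slow++,fast++
(s=4,f=8) a[fast]=4=a[slow] dup → fast++
(s=4,f=9) a[fast]=5≠a[slow]=4 write a[5]=5 → slow++,fast++
(s=5,f=10) a[fast]=7≠a[slow]=5 write a[6]=7 → slow++,fast++
(s=6,f=11) a[fast]=10≠a[slow]=7 write a[7]=10 → slow++,fast++
(s=7,f=12) a[fast]=11≠a[slow]=10 write a[8]=11 → slow++,fast++

slow=8, fast=13, prefix=[1, 2, 3, 4, 5, 7, 10, 11]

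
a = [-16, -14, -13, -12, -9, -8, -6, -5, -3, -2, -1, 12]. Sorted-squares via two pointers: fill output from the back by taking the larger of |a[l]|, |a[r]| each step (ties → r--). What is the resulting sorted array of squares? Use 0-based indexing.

[1, 4, 9, 25, 36, 64, 81, 144, 144, 169, 196, 256]

[0,11] |-16|>|12| out[11]=256 → l++
[1,11] |-14|>|12| out[10]=196 → l++
[2,11] |-13|>|12| out[9]=169 → l++
[3,11] |-12|<=|12| out[8]=144 → r--
[3,10] |-12|>|-1| out[7]=144 → l++
[4,10] |-9|>|-1| out[6]=81 → l++
[5,10] |-8|>|-1| out[5]=64 → l++
[6,10] |-6|>|-1| out[4]=36 → l++
[7,10] |-5|>|-1| out[3]=25 → l++
[8,10] |-3|>|-1| out[2]=9 → l++
[9,10] |-2|>|-1| out[1]=4 → l++
[10,10] |-1|<=|-1| out[0]=1 → r--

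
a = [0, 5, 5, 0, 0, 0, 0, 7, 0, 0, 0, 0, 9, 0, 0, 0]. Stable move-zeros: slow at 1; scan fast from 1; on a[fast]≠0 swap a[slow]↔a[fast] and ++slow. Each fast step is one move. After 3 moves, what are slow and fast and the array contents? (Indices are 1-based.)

slow=3, fast=4, a=[5, 5, 0, 0, 0, 0, 0, 7, 0, 0, 0, 0, 9, 0, 0, 0]

slow=1 fast=1: a[fast]=0, fast++
slow=1 fast=2: a[fast]=5≠0 swap→a[1]=5, slow++,fast++
slow=2 fast=3: a[fast]=5≠0 swap→a[2]=5, slow++,fast++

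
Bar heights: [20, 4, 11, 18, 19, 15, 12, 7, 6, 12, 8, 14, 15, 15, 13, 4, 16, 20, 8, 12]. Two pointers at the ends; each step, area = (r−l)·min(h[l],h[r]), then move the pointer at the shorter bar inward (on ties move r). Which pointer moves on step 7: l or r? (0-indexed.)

[0,19] min(20,12)*19=228 best=228 * → r--
[0,18] min(20,8)*18=144 best=228 → r--
[0,17] min(20,20)*17=340 best=340 * → r--
[0,16] min(20,16)*16=256 best=340 → r--
[0,15] min(20,4)*15=60 best=340 → r--
[0,14] min(20,13)*14=182 best=340 → r--
[0,13] min(20,15)*13=195 best=340 → r--

r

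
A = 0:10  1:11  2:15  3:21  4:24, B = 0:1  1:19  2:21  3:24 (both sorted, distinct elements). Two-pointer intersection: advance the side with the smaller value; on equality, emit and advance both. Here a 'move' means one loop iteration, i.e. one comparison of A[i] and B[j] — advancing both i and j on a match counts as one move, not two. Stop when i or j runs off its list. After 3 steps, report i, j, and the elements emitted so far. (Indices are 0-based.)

i=2, j=1, emitted=[]

i=0 j=0: 10>1, j++
i=0 j=1: 10<19, i++
i=1 j=1: 11<19, i++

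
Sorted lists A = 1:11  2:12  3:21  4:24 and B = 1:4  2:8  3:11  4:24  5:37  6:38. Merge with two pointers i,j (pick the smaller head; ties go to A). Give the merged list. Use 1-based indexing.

i=1 j=1: A[i]=11>B[j]=4 take 4, j++
i=1 j=2: A[i]=11>B[j]=8 take 8, j++
i=1 j=3: A[i]=11<=B[j]=11 take 11, i++
i=2 j=3: A[i]=12>B[j]=11 take 11, j++
i=2 j=4: A[i]=12<=B[j]=24 take 12, i++
i=3 j=4: A[i]=21<=B[j]=24 take 21, i++
i=4 j=4: A[i]=24<=B[j]=24 take 24, i++
i=5 j=4: A done, take B[j]=24, j++
i=5 j=5: A done, take B[j]=37, j++
i=5 j=6: A done, take B[j]=38, j++

[4, 8, 11, 11, 12, 21, 24, 24, 37, 38]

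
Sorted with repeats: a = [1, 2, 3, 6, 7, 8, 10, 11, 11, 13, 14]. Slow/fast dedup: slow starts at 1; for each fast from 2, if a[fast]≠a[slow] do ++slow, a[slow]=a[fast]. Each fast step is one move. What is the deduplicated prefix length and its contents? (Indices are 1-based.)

(s=1,f=2) a[fast]=2≠a[slow]=1 write a[2]=2 → slow++,fast++
(s=2,f=3) a[fast]=3≠a[slow]=2 write a[3]=3 → slow++,fast++
(s=3,f=4) a[fast]=6≠a[slow]=3 write a[4]=6 → slow++,fast++
(s=4,f=5) a[fast]=7≠a[slow]=6 write a[5]=7 → slow++,fast++
(s=5,f=6) a[fast]=8≠a[slow]=7 write a[6]=8 → slow++,fast++
(s=6,f=7) a[fast]=10≠a[slow]=8 write a[7]=10 → slow++,fast++
(s=7,f=8) a[fast]=11≠a[slow]=10 write a[8]=11 → slow++,fast++
(s=8,f=9) a[fast]=11=a[slow] dup → fast++
(s=8,f=10) a[fast]=13≠a[slow]=11 write a[9]=13 → slow++,fast++
(s=9,f=11) a[fast]=14≠a[slow]=13 write a[10]=14 → slow++,fast++

length 10; prefix = [1, 2, 3, 6, 7, 8, 10, 11, 13, 14]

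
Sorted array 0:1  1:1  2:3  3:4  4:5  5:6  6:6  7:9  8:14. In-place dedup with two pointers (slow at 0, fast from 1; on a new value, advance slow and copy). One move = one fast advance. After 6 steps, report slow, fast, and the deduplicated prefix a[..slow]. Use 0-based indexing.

slow=0 fast=1: a[fast]=1=a[slow] dup, fast++
slow=0 fast=2: a[fast]=3≠a[slow]=1 write a[1]=3, slow++,fast++
slow=1 fast=3: a[fast]=4≠a[slow]=3 write a[2]=4, slow++,fast++
slow=2 fast=4: a[fast]=5≠a[slow]=4 write a[3]=5, slow++,fast++
slow=3 fast=5: a[fast]=6≠a[slow]=5 write a[4]=6, slow++,fast++
slow=4 fast=6: a[fast]=6=a[slow] dup, fast++

slow=4, fast=7, prefix=[1, 3, 4, 5, 6]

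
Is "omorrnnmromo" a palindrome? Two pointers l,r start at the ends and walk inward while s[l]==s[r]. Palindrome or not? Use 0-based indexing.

not a palindrome (mismatch at 4,7)

l=0 r=11: 'o'=='o', l++,r--
l=1 r=10: 'm'=='m', l++,r--
l=2 r=9: 'o'=='o', l++,r--
l=3 r=8: 'r'=='r', l++,r--
l=4 r=7: 'r'!='m', stop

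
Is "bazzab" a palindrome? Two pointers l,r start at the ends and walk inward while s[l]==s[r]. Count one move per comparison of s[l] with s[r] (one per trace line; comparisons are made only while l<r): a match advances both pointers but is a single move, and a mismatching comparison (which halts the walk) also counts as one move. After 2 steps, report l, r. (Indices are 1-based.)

l=3, r=4

l=1 r=6: 'b'=='b', l++,r--
l=2 r=5: 'a'=='a', l++,r--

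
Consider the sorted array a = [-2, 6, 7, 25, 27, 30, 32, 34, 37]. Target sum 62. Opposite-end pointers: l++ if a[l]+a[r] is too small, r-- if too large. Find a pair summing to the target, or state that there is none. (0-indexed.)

(25, 37)

[0,8] -2+37=35 <62 → l++
[1,8] 6+37=43 <62 → l++
[2,8] 7+37=44 <62 → l++
[3,8] 25+37=62 → found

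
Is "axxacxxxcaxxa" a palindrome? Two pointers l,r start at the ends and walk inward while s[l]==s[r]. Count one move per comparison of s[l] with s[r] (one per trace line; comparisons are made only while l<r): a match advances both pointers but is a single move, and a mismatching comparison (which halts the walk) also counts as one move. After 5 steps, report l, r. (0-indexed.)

l=0 r=12: 'a'=='a', l++,r--
l=1 r=11: 'x'=='x', l++,r--
l=2 r=10: 'x'=='x', l++,r--
l=3 r=9: 'a'=='a', l++,r--
l=4 r=8: 'c'=='c', l++,r--

l=5, r=7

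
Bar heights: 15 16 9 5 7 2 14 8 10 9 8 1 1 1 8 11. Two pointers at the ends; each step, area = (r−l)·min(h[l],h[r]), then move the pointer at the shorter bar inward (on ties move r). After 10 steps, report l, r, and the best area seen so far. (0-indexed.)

[0,15] min(15,11)*15=165 best=165 * → r--
[0,14] min(15,8)*14=112 best=165 → r--
[0,13] min(15,1)*13=13 best=165 → r--
[0,12] min(15,1)*12=12 best=165 → r--
[0,11] min(15,1)*11=11 best=165 → r--
[0,10] min(15,8)*10=80 best=165 → r--
[0,9] min(15,9)*9=81 best=165 → r--
[0,8] min(15,10)*8=80 best=165 → r--
[0,7] min(15,8)*7=56 best=165 → r--
[0,6] min(15,14)*6=84 best=165 → r--

l=0, r=5, best area=165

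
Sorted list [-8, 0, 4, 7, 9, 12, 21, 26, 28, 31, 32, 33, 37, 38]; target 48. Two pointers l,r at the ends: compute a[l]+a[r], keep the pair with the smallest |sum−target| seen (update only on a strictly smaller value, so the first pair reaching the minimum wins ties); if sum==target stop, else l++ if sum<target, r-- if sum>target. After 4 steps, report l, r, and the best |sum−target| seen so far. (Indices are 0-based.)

l=0 r=13: -8+38=30 d=18 *, l++
l=1 r=13: 0+38=38 d=10 *, l++
l=2 r=13: 4+38=42 d=6 *, l++
l=3 r=13: 7+38=45 d=3 *, l++

l=4, r=13, best |Δ|=3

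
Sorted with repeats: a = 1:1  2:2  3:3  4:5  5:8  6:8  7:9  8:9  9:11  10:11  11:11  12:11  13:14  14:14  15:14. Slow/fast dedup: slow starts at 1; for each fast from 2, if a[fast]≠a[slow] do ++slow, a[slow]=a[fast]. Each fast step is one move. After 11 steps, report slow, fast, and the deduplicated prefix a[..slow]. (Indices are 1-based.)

(s=1,f=2) a[fast]=2≠a[slow]=1 write a[2]=2 → slow++,fast++
(s=2,f=3) a[fast]=3≠a[slow]=2 write a[3]=3 → slow++,fast++
(s=3,f=4) a[fast]=5≠a[slow]=3 write a[4]=5 → slow++,fast++
(s=4,f=5) a[fast]=8≠a[slow]=5 write a[5]=8 → slow++,fast++
(s=5,f=6) a[fast]=8=a[slow] dup → fast++
(s=5,f=7) a[fast]=9≠a[slow]=8 write a[6]=9 → slow++,fast++
(s=6,f=8) a[fast]=9=a[slow] dup → fast++
(s=6,f=9) a[fast]=11≠a[slow]=9 write a[7]=11 → slow++,fast++
(s=7,f=10) a[fast]=11=a[slow] dup → fast++
(s=7,f=11) a[fast]=11=a[slow] dup → fast++
(s=7,f=12) a[fast]=11=a[slow] dup → fast++

slow=7, fast=13, prefix=[1, 2, 3, 5, 8, 9, 11]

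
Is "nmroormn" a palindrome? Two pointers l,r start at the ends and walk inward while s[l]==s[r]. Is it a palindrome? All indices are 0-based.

palindrome

l=0 r=7: 'n'=='n', l++,r--
l=1 r=6: 'm'=='m', l++,r--
l=2 r=5: 'r'=='r', l++,r--
l=3 r=4: 'o'=='o', l++,r--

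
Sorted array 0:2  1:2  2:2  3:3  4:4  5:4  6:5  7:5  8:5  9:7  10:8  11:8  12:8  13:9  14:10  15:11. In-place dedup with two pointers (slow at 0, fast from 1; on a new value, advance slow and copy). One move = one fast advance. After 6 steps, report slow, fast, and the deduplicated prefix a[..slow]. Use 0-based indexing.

(s=0,f=1) a[fast]=2=a[slow] dup → fast++
(s=0,f=2) a[fast]=2=a[slow] dup → fast++
(s=0,f=3) a[fast]=3≠a[slow]=2 write a[1]=3 → slow++,fast++
(s=1,f=4) a[fast]=4≠a[slow]=3 write a[2]=4 → slow++,fast++
(s=2,f=5) a[fast]=4=a[slow] dup → fast++
(s=2,f=6) a[fast]=5≠a[slow]=4 write a[3]=5 → slow++,fast++

slow=3, fast=7, prefix=[2, 3, 4, 5]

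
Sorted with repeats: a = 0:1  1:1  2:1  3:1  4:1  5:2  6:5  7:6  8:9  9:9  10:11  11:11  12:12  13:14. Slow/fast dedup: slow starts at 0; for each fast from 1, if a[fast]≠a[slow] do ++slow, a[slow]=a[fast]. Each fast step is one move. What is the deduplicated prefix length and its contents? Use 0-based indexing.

slow=0 fast=1: a[fast]=1=a[slow] dup, fast++
slow=0 fast=2: a[fast]=1=a[slow] dup, fast++
slow=0 fast=3: a[fast]=1=a[slow] dup, fast++
slow=0 fast=4: a[fast]=1=a[slow] dup, fast++
slow=0 fast=5: a[fast]=2≠a[slow]=1 write a[1]=2, slow++,fast++
slow=1 fast=6: a[fast]=5≠a[slow]=2 write a[2]=5, slow++,fast++
slow=2 fast=7: a[fast]=6≠a[slow]=5 write a[3]=6, slow++,fast++
slow=3 fast=8: a[fast]=9≠a[slow]=6 write a[4]=9, slow++,fast++
slow=4 fast=9: a[fast]=9=a[slow] dup, fast++
slow=4 fast=10: a[fast]=11≠a[slow]=9 write a[5]=11, slow++,fast++
slow=5 fast=11: a[fast]=11=a[slow] dup, fast++
slow=5 fast=12: a[fast]=12≠a[slow]=11 write a[6]=12, slow++,fast++
slow=6 fast=13: a[fast]=14≠a[slow]=12 write a[7]=14, slow++,fast++

length 8; prefix = [1, 2, 5, 6, 9, 11, 12, 14]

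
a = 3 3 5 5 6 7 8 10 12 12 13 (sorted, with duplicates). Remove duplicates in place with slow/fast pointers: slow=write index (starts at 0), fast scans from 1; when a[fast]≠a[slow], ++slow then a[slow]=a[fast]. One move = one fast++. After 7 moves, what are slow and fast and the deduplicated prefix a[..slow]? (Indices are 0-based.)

slow=5, fast=8, prefix=[3, 5, 6, 7, 8, 10]

slow=0 fast=1: a[fast]=3=a[slow] dup, fast++
slow=0 fast=2: a[fast]=5≠a[slow]=3 write a[1]=5, slow++,fast++
slow=1 fast=3: a[fast]=5=a[slow] dup, fast++
slow=1 fast=4: a[fast]=6≠a[slow]=5 write a[2]=6, slow++,fast++
slow=2 fast=5: a[fast]=7≠a[slow]=6 write a[3]=7, slow++,fast++
slow=3 fast=6: a[fast]=8≠a[slow]=7 write a[4]=8, slow++,fast++
slow=4 fast=7: a[fast]=10≠a[slow]=8 write a[5]=10, slow++,fast++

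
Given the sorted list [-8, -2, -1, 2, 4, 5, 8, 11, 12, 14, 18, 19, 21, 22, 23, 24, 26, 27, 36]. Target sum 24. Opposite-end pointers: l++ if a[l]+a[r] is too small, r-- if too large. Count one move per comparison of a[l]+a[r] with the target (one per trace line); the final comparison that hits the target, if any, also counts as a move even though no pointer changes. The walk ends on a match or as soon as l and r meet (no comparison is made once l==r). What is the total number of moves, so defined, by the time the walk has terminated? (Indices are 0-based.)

l=0 r=18: -8+36=28 >24, r--
l=0 r=17: -8+27=19 <24, l++
l=1 r=17: -2+27=25 >24, r--
l=1 r=16: -2+26=24, found

4 moves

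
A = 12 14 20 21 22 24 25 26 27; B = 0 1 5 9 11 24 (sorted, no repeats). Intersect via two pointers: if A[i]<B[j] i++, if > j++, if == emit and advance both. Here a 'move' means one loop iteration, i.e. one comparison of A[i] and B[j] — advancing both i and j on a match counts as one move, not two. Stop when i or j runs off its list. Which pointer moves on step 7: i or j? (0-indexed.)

i

i=0 j=0: 12>0, j++
i=0 j=1: 12>1, j++
i=0 j=2: 12>5, j++
i=0 j=3: 12>9, j++
i=0 j=4: 12>11, j++
i=0 j=5: 12<24, i++
i=1 j=5: 14<24, i++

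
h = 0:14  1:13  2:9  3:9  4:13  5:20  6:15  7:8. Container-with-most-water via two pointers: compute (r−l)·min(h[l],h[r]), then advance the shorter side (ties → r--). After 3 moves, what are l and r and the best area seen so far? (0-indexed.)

[0,7] min(14,8)*7=56 best=56 * → r--
[0,6] min(14,15)*6=84 best=84 * → l++
[1,6] min(13,15)*5=65 best=84 → l++

l=2, r=6, best area=84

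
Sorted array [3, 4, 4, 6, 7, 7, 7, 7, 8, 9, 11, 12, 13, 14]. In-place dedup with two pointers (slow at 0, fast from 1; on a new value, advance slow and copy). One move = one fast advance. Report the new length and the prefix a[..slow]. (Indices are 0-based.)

length 10; prefix = [3, 4, 6, 7, 8, 9, 11, 12, 13, 14]

(s=0,f=1) a[fast]=4≠a[slow]=3 write a[1]=4 → slow++,fast++
(s=1,f=2) a[fast]=4=a[slow] dup → fast++
(s=1,f=3) a[fast]=6≠a[slow]=4 write a[2]=6 → slow++,fast++
(s=2,f=4) a[fast]=7≠a[slow]=6 write a[3]=7 → slow++,fast++
(s=3,f=5) a[fast]=7=a[slow] dup → fast++
(s=3,f=6) a[fast]=7=a[slow] dup → fast++
(s=3,f=7) a[fast]=7=a[slow] dup → fast++
(s=3,f=8) a[fast]=8≠a[slow]=7 write a[4]=8 → slow++,fast++
(s=4,f=9) a[fast]=9≠a[slow]=8 write a[5]=9 → slow++,fast++
(s=5,f=10) a[fast]=11≠a[slow]=9 write a[6]=11 → slow++,fast++
(s=6,f=11) a[fast]=12≠a[slow]=11 write a[7]=12 → slow++,fast++
(s=7,f=12) a[fast]=13≠a[slow]=12 write a[8]=13 → slow++,fast++
(s=8,f=13) a[fast]=14≠a[slow]=13 write a[9]=14 → slow++,fast++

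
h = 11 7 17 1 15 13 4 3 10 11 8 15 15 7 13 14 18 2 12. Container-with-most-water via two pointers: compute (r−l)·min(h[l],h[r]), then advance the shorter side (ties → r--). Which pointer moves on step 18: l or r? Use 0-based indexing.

l

[0,18] min(11,12)*18=198 best=198 * → l++
[1,18] min(7,12)*17=119 best=198 → l++
[2,18] min(17,12)*16=192 best=198 → r--
[2,17] min(17,2)*15=30 best=198 → r--
[2,16] min(17,18)*14=238 best=238 * → l++
[3,16] min(1,18)*13=13 best=238 → l++
[4,16] min(15,18)*12=180 best=238 → l++
[5,16] min(13,18)*11=143 best=238 → l++
[6,16] min(4,18)*10=40 best=238 → l++
[7,16] min(3,18)*9=27 best=238 → l++
[8,16] min(10,18)*8=80 best=238 → l++
[9,16] min(11,18)*7=77 best=238 → l++
[10,16] min(8,18)*6=48 best=238 → l++
[11,16] min(15,18)*5=75 best=238 → l++
[12,16] min(15,18)*4=60 best=238 → l++
[13,16] min(7,18)*3=21 best=238 → l++
[14,16] min(13,18)*2=26 best=238 → l++
[15,16] min(14,18)*1=14 best=238 → l++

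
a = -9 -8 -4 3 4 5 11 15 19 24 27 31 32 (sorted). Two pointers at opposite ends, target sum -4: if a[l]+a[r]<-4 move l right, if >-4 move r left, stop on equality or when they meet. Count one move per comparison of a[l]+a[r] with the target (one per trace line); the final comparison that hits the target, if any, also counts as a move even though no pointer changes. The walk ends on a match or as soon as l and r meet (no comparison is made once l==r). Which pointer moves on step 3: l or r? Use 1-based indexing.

[1,13] -9+32=23 >-4 → r--
[1,12] -9+31=22 >-4 → r--
[1,11] -9+27=18 >-4 → r--

r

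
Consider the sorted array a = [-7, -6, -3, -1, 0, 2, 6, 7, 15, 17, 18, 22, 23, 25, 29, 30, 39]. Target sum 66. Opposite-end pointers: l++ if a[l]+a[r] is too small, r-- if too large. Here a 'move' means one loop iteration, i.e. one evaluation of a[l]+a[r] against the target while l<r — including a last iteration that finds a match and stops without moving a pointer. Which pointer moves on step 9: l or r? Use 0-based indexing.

[0,16] -7+39=32 <66 → l++
[1,16] -6+39=33 <66 → l++
[2,16] -3+39=36 <66 → l++
[3,16] -1+39=38 <66 → l++
[4,16] 0+39=39 <66 → l++
[5,16] 2+39=41 <66 → l++
[6,16] 6+39=45 <66 → l++
[7,16] 7+39=46 <66 → l++
[8,16] 15+39=54 <66 → l++

l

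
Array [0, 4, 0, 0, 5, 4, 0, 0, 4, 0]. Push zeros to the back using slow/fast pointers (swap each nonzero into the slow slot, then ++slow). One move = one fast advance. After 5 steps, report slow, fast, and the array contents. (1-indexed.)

slow=3, fast=6, a=[4, 5, 0, 0, 0, 4, 0, 0, 4, 0]

slow=1 fast=1: a[fast]=0, fast++
slow=1 fast=2: a[fast]=4≠0 swap→a[1]=4, slow++,fast++
slow=2 fast=3: a[fast]=0, fast++
slow=2 fast=4: a[fast]=0, fast++
slow=2 fast=5: a[fast]=5≠0 swap→a[2]=5, slow++,fast++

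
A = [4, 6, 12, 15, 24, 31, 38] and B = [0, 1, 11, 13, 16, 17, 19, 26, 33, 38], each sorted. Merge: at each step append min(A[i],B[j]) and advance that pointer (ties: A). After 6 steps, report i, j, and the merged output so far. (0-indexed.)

i=3, j=3, merged so far=[0, 1, 4, 6, 11, 12]

i=0 j=0: A[i]=4>B[j]=0 take 0, j++
i=0 j=1: A[i]=4>B[j]=1 take 1, j++
i=0 j=2: A[i]=4<=B[j]=11 take 4, i++
i=1 j=2: A[i]=6<=B[j]=11 take 6, i++
i=2 j=2: A[i]=12>B[j]=11 take 11, j++
i=2 j=3: A[i]=12<=B[j]=13 take 12, i++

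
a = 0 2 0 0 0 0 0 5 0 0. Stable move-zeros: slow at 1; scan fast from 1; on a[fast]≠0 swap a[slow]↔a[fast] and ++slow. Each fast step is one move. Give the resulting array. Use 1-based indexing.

(s=1,f=1) a[fast]=0 → fast++
(s=1,f=2) a[fast]=2≠0 swap→a[1]=2 → slow++,fast++
(s=2,f=3) a[fast]=0 → fast++
(s=2,f=4) a[fast]=0 → fast++
(s=2,f=5) a[fast]=0 → fast++
(s=2,f=6) a[fast]=0 → fast++
(s=2,f=7) a[fast]=0 → fast++
(s=2,f=8) a[fast]=5≠0 swap→a[2]=5 → slow++,fast++
(s=3,f=9) a[fast]=0 → fast++
(s=3,f=10) a[fast]=0 → fast++

[2, 5, 0, 0, 0, 0, 0, 0, 0, 0]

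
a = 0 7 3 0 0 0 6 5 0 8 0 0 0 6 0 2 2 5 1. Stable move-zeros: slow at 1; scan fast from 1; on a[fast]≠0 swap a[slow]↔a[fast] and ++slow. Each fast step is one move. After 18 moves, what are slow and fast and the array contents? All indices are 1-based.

(s=1,f=1) a[fast]=0 → fast++
(s=1,f=2) a[fast]=7≠0 swap→a[1]=7 → slow++,fast++
(s=2,f=3) a[fast]=3≠0 swap→a[2]=3 → slow++,fast++
(s=3,f=4) a[fast]=0 → fast++
(s=3,f=5) a[fast]=0 → fast++
(s=3,f=6) a[fast]=0 → fast++
(s=3,f=7) a[fast]=6≠0 swap→a[3]=6 → slow++,fast++
(s=4,f=8) a[fast]=5≠0 swap→a[4]=5 → slow++,fast++
(s=5,f=9) a[fast]=0 → fast++
(s=5,f=10) a[fast]=8≠0 swap→a[5]=8 → slow++,fast++
(s=6,f=11) a[fast]=0 → fast++
(s=6,f=12) a[fast]=0 → fast++
(s=6,f=13) a[fast]=0 → fast++
(s=6,f=14) a[fast]=6≠0 swap→a[6]=6 → slow++,fast++
(s=7,f=15) a[fast]=0 → fast++
(s=7,f=16) a[fast]=2≠0 swap→a[7]=2 → slow++,fast++
(s=8,f=17) a[fast]=2≠0 swap→a[8]=2 → slow++,fast++
(s=9,f=18) a[fast]=5≠0 swap→a[9]=5 → slow++,fast++

slow=10, fast=19, a=[7, 3, 6, 5, 8, 6, 2, 2, 5, 0, 0, 0, 0, 0, 0, 0, 0, 0, 1]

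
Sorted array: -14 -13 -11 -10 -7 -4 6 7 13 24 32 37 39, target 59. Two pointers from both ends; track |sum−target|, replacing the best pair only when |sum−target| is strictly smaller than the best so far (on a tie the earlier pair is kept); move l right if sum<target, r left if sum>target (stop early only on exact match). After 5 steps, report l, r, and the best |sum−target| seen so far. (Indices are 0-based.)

[0,12] -14+39=25 d=34 * → l++
[1,12] -13+39=26 d=33 * → l++
[2,12] -11+39=28 d=31 * → l++
[3,12] -10+39=29 d=30 * → l++
[4,12] -7+39=32 d=27 * → l++

l=5, r=12, best |Δ|=27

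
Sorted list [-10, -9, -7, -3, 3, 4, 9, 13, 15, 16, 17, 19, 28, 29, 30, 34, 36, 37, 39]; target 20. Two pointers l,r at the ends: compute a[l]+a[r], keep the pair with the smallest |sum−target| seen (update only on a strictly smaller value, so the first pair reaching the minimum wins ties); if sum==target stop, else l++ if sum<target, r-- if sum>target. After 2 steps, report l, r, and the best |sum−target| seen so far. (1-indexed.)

l=1, r=17, best |Δ|=7

[1,19] -10+39=29 d=9 * → r--
[1,18] -10+37=27 d=7 * → r--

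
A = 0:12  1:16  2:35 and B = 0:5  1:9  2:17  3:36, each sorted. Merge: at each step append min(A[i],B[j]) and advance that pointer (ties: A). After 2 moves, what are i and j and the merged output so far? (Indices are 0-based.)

i=0, j=2, merged so far=[5, 9]

i=0 j=0: A[i]=12>B[j]=5 take 5, j++
i=0 j=1: A[i]=12>B[j]=9 take 9, j++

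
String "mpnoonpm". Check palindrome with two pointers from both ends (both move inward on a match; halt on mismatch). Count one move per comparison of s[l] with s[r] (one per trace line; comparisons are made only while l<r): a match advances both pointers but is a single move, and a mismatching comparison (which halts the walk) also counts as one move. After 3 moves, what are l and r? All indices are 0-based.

l=3, r=4

[0,7] 'm'=='m' → l++,r--
[1,6] 'p'=='p' → l++,r--
[2,5] 'n'=='n' → l++,r--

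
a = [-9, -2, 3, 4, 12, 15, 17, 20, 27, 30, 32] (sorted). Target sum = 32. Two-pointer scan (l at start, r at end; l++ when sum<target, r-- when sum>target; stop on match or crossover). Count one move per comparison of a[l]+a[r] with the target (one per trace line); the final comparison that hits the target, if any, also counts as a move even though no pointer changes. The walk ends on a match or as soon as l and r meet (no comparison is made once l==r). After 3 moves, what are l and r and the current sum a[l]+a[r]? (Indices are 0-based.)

l=2, r=9, sum=33

[0,10] -9+32=23 <32 → l++
[1,10] -2+32=30 <32 → l++
[2,10] 3+32=35 >32 → r--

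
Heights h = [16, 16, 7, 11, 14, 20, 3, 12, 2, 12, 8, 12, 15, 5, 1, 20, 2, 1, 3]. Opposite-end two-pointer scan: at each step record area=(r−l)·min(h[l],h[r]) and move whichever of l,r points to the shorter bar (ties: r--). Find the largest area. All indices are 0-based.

max area = 240

[0,18] min(16,3)*18=54 best=54 * → r--
[0,17] min(16,1)*17=17 best=54 → r--
[0,16] min(16,2)*16=32 best=54 → r--
[0,15] min(16,20)*15=240 best=240 * → l++
[1,15] min(16,20)*14=224 best=240 → l++
[2,15] min(7,20)*13=91 best=240 → l++
[3,15] min(11,20)*12=132 best=240 → l++
[4,15] min(14,20)*11=154 best=240 → l++
[5,15] min(20,20)*10=200 best=240 → r--
[5,14] min(20,1)*9=9 best=240 → r--
[5,13] min(20,5)*8=40 best=240 → r--
[5,12] min(20,15)*7=105 best=240 → r--
[5,11] min(20,12)*6=72 best=240 → r--
[5,10] min(20,8)*5=40 best=240 → r--
[5,9] min(20,12)*4=48 best=240 → r--
[5,8] min(20,2)*3=6 best=240 → r--
[5,7] min(20,12)*2=24 best=240 → r--
[5,6] min(20,3)*1=3 best=240 → r--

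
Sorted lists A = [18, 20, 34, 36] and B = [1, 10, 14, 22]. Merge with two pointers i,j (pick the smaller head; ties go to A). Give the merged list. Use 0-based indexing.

[1, 10, 14, 18, 20, 22, 34, 36]

[i=0,j=0] A[i]=18>B[j]=1 take 1 → j++
[i=0,j=1] A[i]=18>B[j]=10 take 10 → j++
[i=0,j=2] A[i]=18>B[j]=14 take 14 → j++
[i=0,j=3] A[i]=18<=B[j]=22 take 18 → i++
[i=1,j=3] A[i]=20<=B[j]=22 take 20 → i++
[i=2,j=3] A[i]=34>B[j]=22 take 22 → j++
[i=2,j=4] B done, take A[i]=34 → i++
[i=3,j=4] B done, take A[i]=36 → i++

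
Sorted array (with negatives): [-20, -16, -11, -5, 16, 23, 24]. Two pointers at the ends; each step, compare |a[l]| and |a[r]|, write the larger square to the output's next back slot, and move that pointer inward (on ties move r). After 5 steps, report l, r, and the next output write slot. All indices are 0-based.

l=0 r=6: |-20|<=|24| out[6]=576, r--
l=0 r=5: |-20|<=|23| out[5]=529, r--
l=0 r=4: |-20|>|16| out[4]=400, l++
l=1 r=4: |-16|<=|16| out[3]=256, r--
l=1 r=3: |-16|>|-5| out[2]=256, l++

l=2, r=3, next write slot=1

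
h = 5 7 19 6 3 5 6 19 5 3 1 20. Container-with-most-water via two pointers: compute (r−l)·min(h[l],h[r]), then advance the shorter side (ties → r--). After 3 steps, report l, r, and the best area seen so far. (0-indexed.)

[0,11] min(5,20)*11=55 best=55 * → l++
[1,11] min(7,20)*10=70 best=70 * → l++
[2,11] min(19,20)*9=171 best=171 * → l++

l=3, r=11, best area=171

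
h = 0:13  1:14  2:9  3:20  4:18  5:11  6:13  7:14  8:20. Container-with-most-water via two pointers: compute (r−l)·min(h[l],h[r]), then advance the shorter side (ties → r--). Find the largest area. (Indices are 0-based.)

max area = 104

[0,8] min(13,20)*8=104 best=104 * → l++
[1,8] min(14,20)*7=98 best=104 → l++
[2,8] min(9,20)*6=54 best=104 → l++
[3,8] min(20,20)*5=100 best=104 → r--
[3,7] min(20,14)*4=56 best=104 → r--
[3,6] min(20,13)*3=39 best=104 → r--
[3,5] min(20,11)*2=22 best=104 → r--
[3,4] min(20,18)*1=18 best=104 → r--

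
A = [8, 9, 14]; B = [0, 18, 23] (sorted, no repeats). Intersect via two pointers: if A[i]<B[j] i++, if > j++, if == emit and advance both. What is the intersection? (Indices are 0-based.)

[i=0,j=0] 8>0 → j++
[i=0,j=1] 8<18 → i++
[i=1,j=1] 9<18 → i++
[i=2,j=1] 14<18 → i++

intersection = []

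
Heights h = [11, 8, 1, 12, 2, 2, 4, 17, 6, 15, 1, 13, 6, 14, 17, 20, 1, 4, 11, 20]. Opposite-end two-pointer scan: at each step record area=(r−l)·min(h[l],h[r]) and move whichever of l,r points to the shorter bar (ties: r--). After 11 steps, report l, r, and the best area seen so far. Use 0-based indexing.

[0,19] min(11,20)*19=209 best=209 * → l++
[1,19] min(8,20)*18=144 best=209 → l++
[2,19] min(1,20)*17=17 best=209 → l++
[3,19] min(12,20)*16=192 best=209 → l++
[4,19] min(2,20)*15=30 best=209 → l++
[5,19] min(2,20)*14=28 best=209 → l++
[6,19] min(4,20)*13=52 best=209 → l++
[7,19] min(17,20)*12=204 best=209 → l++
[8,19] min(6,20)*11=66 best=209 → l++
[9,19] min(15,20)*10=150 best=209 → l++
[10,19] min(1,20)*9=9 best=209 → l++

l=11, r=19, best area=209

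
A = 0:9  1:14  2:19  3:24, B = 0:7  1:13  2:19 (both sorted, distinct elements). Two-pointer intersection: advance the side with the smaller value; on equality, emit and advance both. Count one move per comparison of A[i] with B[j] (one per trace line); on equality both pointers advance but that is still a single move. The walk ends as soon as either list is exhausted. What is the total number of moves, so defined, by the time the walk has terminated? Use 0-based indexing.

[i=0,j=0] 9>7 → j++
[i=0,j=1] 9<13 → i++
[i=1,j=1] 14>13 → j++
[i=1,j=2] 14<19 → i++
[i=2,j=2] 19==19 emit → i++,j++

5 moves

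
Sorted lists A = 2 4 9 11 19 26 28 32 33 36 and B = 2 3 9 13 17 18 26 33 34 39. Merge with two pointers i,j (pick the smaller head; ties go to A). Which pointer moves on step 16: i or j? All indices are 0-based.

i=0 j=0: A[i]=2<=B[j]=2 take 2, i++
i=1 j=0: A[i]=4>B[j]=2 take 2, j++
i=1 j=1: A[i]=4>B[j]=3 take 3, j++
i=1 j=2: A[i]=4<=B[j]=9 take 4, i++
i=2 j=2: A[i]=9<=B[j]=9 take 9, i++
i=3 j=2: A[i]=11>B[j]=9 take 9, j++
i=3 j=3: A[i]=11<=B[j]=13 take 11, i++
i=4 j=3: A[i]=19>B[j]=13 take 13, j++
i=4 j=4: A[i]=19>B[j]=17 take 17, j++
i=4 j=5: A[i]=19>B[j]=18 take 18, j++
i=4 j=6: A[i]=19<=B[j]=26 take 19, i++
i=5 j=6: A[i]=26<=B[j]=26 take 26, i++
i=6 j=6: A[i]=28>B[j]=26 take 26, j++
i=6 j=7: A[i]=28<=B[j]=33 take 28, i++
i=7 j=7: A[i]=32<=B[j]=33 take 32, i++
i=8 j=7: A[i]=33<=B[j]=33 take 33, i++

i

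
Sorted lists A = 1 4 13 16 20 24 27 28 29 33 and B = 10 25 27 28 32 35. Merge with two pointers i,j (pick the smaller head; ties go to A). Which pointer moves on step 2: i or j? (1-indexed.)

i=1 j=1: A[i]=1<=B[j]=10 take 1, i++
i=2 j=1: A[i]=4<=B[j]=10 take 4, i++

i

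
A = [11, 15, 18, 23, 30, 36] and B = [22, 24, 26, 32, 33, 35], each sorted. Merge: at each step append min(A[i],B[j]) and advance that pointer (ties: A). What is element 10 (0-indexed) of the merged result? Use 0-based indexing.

merged[10] = 35

i=0 j=0: A[i]=11<=B[j]=22 take 11, i++
i=1 j=0: A[i]=15<=B[j]=22 take 15, i++
i=2 j=0: A[i]=18<=B[j]=22 take 18, i++
i=3 j=0: A[i]=23>B[j]=22 take 22, j++
i=3 j=1: A[i]=23<=B[j]=24 take 23, i++
i=4 j=1: A[i]=30>B[j]=24 take 24, j++
i=4 j=2: A[i]=30>B[j]=26 take 26, j++
i=4 j=3: A[i]=30<=B[j]=32 take 30, i++
i=5 j=3: A[i]=36>B[j]=32 take 32, j++
i=5 j=4: A[i]=36>B[j]=33 take 33, j++
i=5 j=5: A[i]=36>B[j]=35 take 35, j++
i=5 j=6: B done, take A[i]=36, i++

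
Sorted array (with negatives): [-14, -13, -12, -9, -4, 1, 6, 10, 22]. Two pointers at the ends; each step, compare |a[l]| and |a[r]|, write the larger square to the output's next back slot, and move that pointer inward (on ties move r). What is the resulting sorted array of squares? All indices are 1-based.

[1,9] |-14|<=|22| out[9]=484 → r--
[1,8] |-14|>|10| out[8]=196 → l++
[2,8] |-13|>|10| out[7]=169 → l++
[3,8] |-12|>|10| out[6]=144 → l++
[4,8] |-9|<=|10| out[5]=100 → r--
[4,7] |-9|>|6| out[4]=81 → l++
[5,7] |-4|<=|6| out[3]=36 → r--
[5,6] |-4|>|1| out[2]=16 → l++
[6,6] |1|<=|1| out[1]=1 → r--

[1, 16, 36, 81, 100, 144, 169, 196, 484]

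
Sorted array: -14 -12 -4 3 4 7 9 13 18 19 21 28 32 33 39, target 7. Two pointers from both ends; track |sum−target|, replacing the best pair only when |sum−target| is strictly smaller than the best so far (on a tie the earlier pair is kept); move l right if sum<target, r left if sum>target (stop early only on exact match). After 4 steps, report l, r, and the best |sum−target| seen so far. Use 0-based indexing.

l=0, r=10, best |Δ|=7

l=0 r=14: -14+39=25 d=18 *, r--
l=0 r=13: -14+33=19 d=12 *, r--
l=0 r=12: -14+32=18 d=11 *, r--
l=0 r=11: -14+28=14 d=7 *, r--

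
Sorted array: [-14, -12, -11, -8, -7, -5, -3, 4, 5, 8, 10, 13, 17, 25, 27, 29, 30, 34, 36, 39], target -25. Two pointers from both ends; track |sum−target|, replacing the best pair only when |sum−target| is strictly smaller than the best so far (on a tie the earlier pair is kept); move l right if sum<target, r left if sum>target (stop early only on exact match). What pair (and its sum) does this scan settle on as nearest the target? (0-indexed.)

pair (-14, -11) with sum -25 (|Δ|=0)

[0,19] -14+39=25 d=50 * → r--
[0,18] -14+36=22 d=47 * → r--
[0,17] -14+34=20 d=45 * → r--
[0,16] -14+30=16 d=41 * → r--
[0,15] -14+29=15 d=40 * → r--
[0,14] -14+27=13 d=38 * → r--
[0,13] -14+25=11 d=36 * → r--
[0,12] -14+17=3 d=28 * → r--
[0,11] -14+13=-1 d=24 * → r--
[0,10] -14+10=-4 d=21 * → r--
[0,9] -14+8=-6 d=19 * → r--
[0,8] -14+5=-9 d=16 * → r--
[0,7] -14+4=-10 d=15 * → r--
[0,6] -14+-3=-17 d=8 * → r--
[0,5] -14+-5=-19 d=6 * → r--
[0,4] -14+-7=-21 d=4 * → r--
[0,3] -14+-8=-22 d=3 * → r--
[0,2] -14+-11=-25 d=0 * → stop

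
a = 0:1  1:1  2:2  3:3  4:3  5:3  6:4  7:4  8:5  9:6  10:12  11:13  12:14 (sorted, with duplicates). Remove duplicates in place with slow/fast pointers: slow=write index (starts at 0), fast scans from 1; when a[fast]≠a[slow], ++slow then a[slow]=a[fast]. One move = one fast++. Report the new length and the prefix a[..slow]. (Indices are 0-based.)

slow=0 fast=1: a[fast]=1=a[slow] dup, fast++
slow=0 fast=2: a[fast]=2≠a[slow]=1 write a[1]=2, slow++,fast++
slow=1 fast=3: a[fast]=3≠a[slow]=2 write a[2]=3, slow++,fast++
slow=2 fast=4: a[fast]=3=a[slow] dup, fast++
slow=2 fast=5: a[fast]=3=a[slow] dup, fast++
slow=2 fast=6: a[fast]=4≠a[slow]=3 write a[3]=4, slow++,fast++
slow=3 fast=7: a[fast]=4=a[slow] dup, fast++
slow=3 fast=8: a[fast]=5≠a[slow]=4 write a[4]=5, slow++,fast++
slow=4 fast=9: a[fast]=6≠a[slow]=5 write a[5]=6, slow++,fast++
slow=5 fast=10: a[fast]=12≠a[slow]=6 write a[6]=12, slow++,fast++
slow=6 fast=11: a[fast]=13≠a[slow]=12 write a[7]=13, slow++,fast++
slow=7 fast=12: a[fast]=14≠a[slow]=13 write a[8]=14, slow++,fast++

length 9; prefix = [1, 2, 3, 4, 5, 6, 12, 13, 14]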